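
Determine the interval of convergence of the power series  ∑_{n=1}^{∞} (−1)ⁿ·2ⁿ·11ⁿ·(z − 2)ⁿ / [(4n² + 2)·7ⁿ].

[37/22, 51/22]

Ratio test: |a_{n+1}/a_n| = [(4n² + 2)/(4(n+1)² + 2)] · 2·11/7 → 22/7 as n → ∞.
Hence the series converges for |z − 2| < 1/(22/7) = 7/22, so the radius of convergence is 7/22.
When z = 51/22, absolute convergence follows by limit comparison with Σ 1/n².
Check z = 37/22: the terms are on the order of 1/n², so the series converges absolutely by comparison with the p-series (p = 2 > 1).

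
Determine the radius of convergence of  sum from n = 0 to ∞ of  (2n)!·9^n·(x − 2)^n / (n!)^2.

R = 1/36

Apply the ratio test: |a_{n+1}| / |a_n| = (2n+1)·(2n+2)/(n+1)² · 9, which tends to 36 as n → ∞.
Hence the series converges for |x − 2| < 1/(36) = 1/36, so the radius of convergence is 1/36.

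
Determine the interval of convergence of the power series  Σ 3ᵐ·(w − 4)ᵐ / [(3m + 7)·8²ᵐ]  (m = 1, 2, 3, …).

[-52/3, 76/3)

By the ratio test, |a_{m+1}/a_m| = [(3m + 7)/(3(m+1) + 7)] · 3/64 → 3/64.
Thus R = 1/(3/64) = 64/3.
Check w = 76/3: the terms are asymptotic to a nonzero constant times 1/m, so the series diverges by limit comparison with Σ 1/m.
At w = -52/3: an alternating series whose terms decrease to 0 in absolute value, so it converges by the Leibniz criterion.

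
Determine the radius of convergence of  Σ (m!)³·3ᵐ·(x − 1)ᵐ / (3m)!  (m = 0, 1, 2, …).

R = 9

The ratio of consecutive coefficients is (m+1)³/[(3m+1)·(3m+2)·(3m+3)] · 3 → 1/9.
Thus R = 1/(1/9) = 9.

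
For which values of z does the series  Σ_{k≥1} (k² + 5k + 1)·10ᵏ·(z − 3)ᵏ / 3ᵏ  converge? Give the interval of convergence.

(27/10, 33/10)

Ratio test: |a_{k+1}/a_k| = [((k+1)² + 5(k+1) + 1)/(k² + 5k + 1)] · 10/3 → 10/3 as k → ∞.
The series converges when 10/3 · |z − 3| < 1, giving R = 3/10.
When z = 33/10, the k-th term does not approach 0; divergence by the term test.
At z = 27/10: the k-th term does not approach 0; divergence by the term test.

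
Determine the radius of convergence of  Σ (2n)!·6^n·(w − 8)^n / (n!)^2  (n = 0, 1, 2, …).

R = 1/24

By the ratio test, |a_{n+1}/a_n| = (2n+1)·(2n+2)/(n+1)² · 6 → 24.
Convergence for |w − 8| · 24 < 1, i.e. |w − 8| < 1/24. So R = 1/24.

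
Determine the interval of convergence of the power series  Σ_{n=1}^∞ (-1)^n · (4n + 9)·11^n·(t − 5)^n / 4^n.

(51/11, 59/11)

Ratio test: |a_{n+1}/a_n| = [(4(n+1) + 9)/(4n + 9)] · 11/4 → 11/4 as n → ∞.
Thus R = 1/(11/4) = 4/11.
Check t = 59/11: the n-th term does not approach 0; divergence by the term test.
At t = 51/11: the terms have absolute value of order n, which does not tend to 0, so the series diverges by the divergence test.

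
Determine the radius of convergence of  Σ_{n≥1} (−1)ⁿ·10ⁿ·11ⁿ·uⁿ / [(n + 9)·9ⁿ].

Ratio test: |a_{n+1}/a_n| = [(n + 9)/((n+1) + 9)] · 10·11/9 → 110/9 as n → ∞.
Hence the series converges for |u| < 1/(110/9) = 9/110, so the radius of convergence is 9/110.

R = 9/110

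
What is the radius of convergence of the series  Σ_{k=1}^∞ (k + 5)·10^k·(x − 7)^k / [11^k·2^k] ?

R = 11/5

Apply the ratio test: |a_{k+1}| / |a_k| = [((k+1) + 5)/(k + 5)] · 10/(11·2), which tends to 5/11 as k → ∞.
Hence the series converges for |x − 7| < 1/(5/11) = 11/5, so the radius of convergence is 11/5.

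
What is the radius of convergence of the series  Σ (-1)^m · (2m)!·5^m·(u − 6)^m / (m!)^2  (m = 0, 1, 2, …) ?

R = 1/20

By the ratio test, |a_{m+1}/a_m| = (2m+1)·(2m+2)/(m+1)² · 5 → 20.
Thus R = 1/(20) = 1/20.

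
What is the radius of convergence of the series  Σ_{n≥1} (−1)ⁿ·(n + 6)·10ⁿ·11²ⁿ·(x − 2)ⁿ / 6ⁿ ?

The ratio of consecutive coefficients is [((n+1) + 6)/(n + 6)] · 10·121/6 → 605/3.
Hence the series converges for |x − 2| < 1/(605/3) = 3/605, so the radius of convergence is 3/605.

R = 3/605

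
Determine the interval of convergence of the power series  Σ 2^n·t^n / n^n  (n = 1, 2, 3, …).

By the Cauchy root test, |a_n|^(1/n) = 2/n → 0.
Since the n-th root of |a_n| tends to 0, the series converges for all real t; R = ∞.

(−∞, ∞)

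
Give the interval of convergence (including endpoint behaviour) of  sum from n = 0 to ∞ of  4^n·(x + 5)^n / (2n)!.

The ratio of consecutive coefficients is 4 · 1/[(2n+1)·(2n+2)] → 0.
The ratio tends to 0 regardless of x, hence R = ∞.

(−∞, ∞)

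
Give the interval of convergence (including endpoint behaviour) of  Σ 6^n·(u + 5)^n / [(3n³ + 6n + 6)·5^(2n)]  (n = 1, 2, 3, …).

[-55/6, -5/6]

The ratio of consecutive coefficients is [(3n³ + 6n + 6)/(3(n+1)³ + 6(n+1) + 6)] · 6/25 → 6/25.
Thus R = 1/(6/25) = 25/6.
At u = -5/6: absolute convergence follows by limit comparison with Σ 1/n³.
Check u = -55/6: absolute convergence follows by limit comparison with Σ 1/n³.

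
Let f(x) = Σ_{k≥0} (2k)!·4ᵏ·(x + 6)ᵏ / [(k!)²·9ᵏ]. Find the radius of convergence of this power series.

The ratio of consecutive coefficients is (2k+1)·(2k+2)/(k+1)² · 4/9 → 16/9.
The series converges when 16/9 · |x + 6| < 1, giving R = 9/16.

R = 9/16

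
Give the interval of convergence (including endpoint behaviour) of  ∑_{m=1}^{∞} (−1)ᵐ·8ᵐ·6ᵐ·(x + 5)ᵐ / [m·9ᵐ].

(-83/16, -77/16]

The ratio of consecutive coefficients is [m/(m+1)] · 8·6/9 → 16/3.
The series converges when 16/3 · |x + 5| < 1, giving R = 3/16.
Check x = -77/16: the terms alternate in sign and decrease monotonically to 0 in absolute value (size ~ c/m), so the alternating series test gives convergence.
When x = -83/16, the terms are asymptotic to a nonzero constant times 1/m, so the series diverges by limit comparison with Σ 1/m.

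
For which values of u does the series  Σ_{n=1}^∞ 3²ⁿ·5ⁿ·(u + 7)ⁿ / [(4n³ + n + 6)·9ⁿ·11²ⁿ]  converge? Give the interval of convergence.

[-156/5, 86/5]

Ratio test: |a_{n+1}/a_n| = [(4n³ + n + 6)/(4(n+1)³ + (n+1) + 6)] · 9·5/(9·121) → 5/121 as n → ∞.
Convergence for |u + 7| · 5/121 < 1, i.e. |u + 7| < 121/5. So R = 121/5.
When u = 86/5, absolute convergence follows by limit comparison with Σ 1/n³.
When u = -156/5, the terms are on the order of 1/n³, so the series converges absolutely by comparison with the p-series (p = 3 > 1).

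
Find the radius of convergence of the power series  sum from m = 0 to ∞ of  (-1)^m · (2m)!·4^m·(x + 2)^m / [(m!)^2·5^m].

R = 5/16

Apply the ratio test: |a_{m+1}| / |a_m| = (2m+1)·(2m+2)/(m+1)² · 4/5, which tends to 16/5 as m → ∞.
Thus R = 1/(16/5) = 5/16.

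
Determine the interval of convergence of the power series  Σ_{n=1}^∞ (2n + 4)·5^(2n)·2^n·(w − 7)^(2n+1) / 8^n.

(33/5, 37/5)

By the ratio test, |a_{n+1}/a_n| = [(2(n+1) + 4)/(2n + 4)] · 25·2/8 → 25/4.
Successive powers of (w − 7) differ by 2, so the series converges when |w − 7|² · 25/4 < 1, i.e. |w − 7| < √(4/25) = 2/5. So R = 2/5.
Check w = 37/5: the terms do not tend to 0, so the series diverges.
Check w = 33/5: the terms do not tend to 0, so the series diverges.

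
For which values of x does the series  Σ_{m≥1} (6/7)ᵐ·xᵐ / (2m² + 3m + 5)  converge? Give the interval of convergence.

[-7/6, 7/6]

Ratio test: |a_{m+1}/a_m| = [(2m² + 3m + 5)/(2(m+1)² + 3(m+1) + 5)] · 6/7 → 6/7 as m → ∞.
Convergence for |x| · 6/7 < 1, i.e. |x| < 7/6. So R = 7/6.
Check x = 7/6: absolute convergence follows by limit comparison with Σ 1/m².
When x = -7/6, the terms are on the order of 1/m², so the series converges absolutely by comparison with the p-series (p = 2 > 1).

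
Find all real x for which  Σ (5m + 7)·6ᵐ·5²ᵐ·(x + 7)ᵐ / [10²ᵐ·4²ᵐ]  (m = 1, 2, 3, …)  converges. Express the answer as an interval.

Ratio test: |a_{m+1}/a_m| = [(5(m+1) + 7)/(5m + 7)] · 6·25/(100·16) → 3/32 as m → ∞.
The series converges when 3/32 · |x + 7| < 1, giving R = 32/3.
At x = 11/3: the terms do not tend to 0, so the series diverges.
At x = -53/3: the m-th term does not approach 0; divergence by the term test.

(-53/3, 11/3)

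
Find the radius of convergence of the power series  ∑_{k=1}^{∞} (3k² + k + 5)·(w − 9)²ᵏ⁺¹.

R = 1

Ratio test: |a_{k+1}/a_k| = (3(k+1)² + (k+1) + 5)/(3k² + k + 5) → 1 as k → ∞.
Writing y = (w − 9)², the series in y has radius 1, so |w − 9| < √(1) = 1 and R = 1.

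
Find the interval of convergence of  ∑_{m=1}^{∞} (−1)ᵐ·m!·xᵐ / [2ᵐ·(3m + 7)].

{0}

Apply the ratio test: |a_{m+1}| / |a_m| = (m+1) · 1/2 · (3m + 7)/(3(m+1) + 7), which tends to ∞ as m → ∞.
The ratio grows without bound, so the series diverges whenever x ≠ 0; it converges only at x = 0. R = 0.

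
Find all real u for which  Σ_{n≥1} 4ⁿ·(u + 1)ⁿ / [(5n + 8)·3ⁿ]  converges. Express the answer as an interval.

[-7/4, -1/4)

Ratio test: |a_{n+1}/a_n| = [(5n + 8)/(5(n+1) + 8)] · 4/3 → 4/3 as n → ∞.
Thus R = 1/(4/3) = 3/4.
At u = -1/4: the terms behave like c/n; limit comparison with the harmonic series gives divergence.
When u = -7/4, convergence follows from the alternating series test (terms decrease monotonically to 0).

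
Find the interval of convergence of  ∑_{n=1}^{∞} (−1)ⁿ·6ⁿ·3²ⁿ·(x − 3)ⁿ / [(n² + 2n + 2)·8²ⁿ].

The ratio of consecutive coefficients is [(n² + 2n + 2)/((n+1)² + 2(n+1) + 2)] · 6·9/64 → 27/32.
Hence the series converges for |x − 3| < 1/(27/32) = 32/27, so the radius of convergence is 32/27.
At x = 113/27: the series is dominated by a constant times Σ 1/n², which converges (p = 2 > 1).
When x = 49/27, absolute convergence follows by limit comparison with Σ 1/n².

[49/27, 113/27]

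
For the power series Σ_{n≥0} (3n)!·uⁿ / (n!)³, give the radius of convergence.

R = 1/27

By the ratio test, |a_{n+1}/a_n| = (3n+1)·(3n+2)·(3n+3)/(n+1)³ → 27.
Hence the series converges for |u| < 1/(27) = 1/27, so the radius of convergence is 1/27.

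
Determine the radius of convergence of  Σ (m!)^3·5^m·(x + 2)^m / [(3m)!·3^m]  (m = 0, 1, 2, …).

R = 81/5

By the ratio test, |a_{m+1}/a_m| = (m+1)³/[(3m+1)·(3m+2)·(3m+3)] · 5/3 → 5/81.
Thus R = 1/(5/81) = 81/5.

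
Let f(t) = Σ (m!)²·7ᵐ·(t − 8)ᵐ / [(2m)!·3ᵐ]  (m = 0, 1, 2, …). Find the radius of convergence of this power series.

By the ratio test, |a_{m+1}/a_m| = (m+1)²/[(2m+1)·(2m+2)] · 7/3 → 7/12.
Convergence for |t − 8| · 7/12 < 1, i.e. |t − 8| < 12/7. So R = 12/7.

R = 12/7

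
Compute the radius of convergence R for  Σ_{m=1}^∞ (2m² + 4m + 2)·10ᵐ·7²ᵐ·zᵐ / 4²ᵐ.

Apply the ratio test: |a_{m+1}| / |a_m| = [(2(m+1)² + 4(m+1) + 2)/(2m² + 4m + 2)] · 10·49/16, which tends to 245/8 as m → ∞.
The series converges when 245/8 · |z| < 1, giving R = 8/245.

R = 8/245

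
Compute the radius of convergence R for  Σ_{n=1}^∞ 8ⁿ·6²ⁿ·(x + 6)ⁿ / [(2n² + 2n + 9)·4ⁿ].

The ratio of consecutive coefficients is [(2n² + 2n + 9)/(2(n+1)² + 2(n+1) + 9)] · 8·36/4 → 72.
Thus R = 1/(72) = 1/72.

R = 1/72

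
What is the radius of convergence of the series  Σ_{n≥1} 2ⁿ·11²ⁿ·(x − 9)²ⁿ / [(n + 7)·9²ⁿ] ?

Apply the ratio test: |a_{n+1}| / |a_n| = [(n + 7)/((n+1) + 7)] · 2·121/81, which tends to 242/81 as n → ∞.
Successive powers of (x − 9) differ by 2, so the series converges when |x − 9|² · 242/81 < 1, i.e. |x − 9| < √(81/242). So R = 9√2/22.

R = 9√2/22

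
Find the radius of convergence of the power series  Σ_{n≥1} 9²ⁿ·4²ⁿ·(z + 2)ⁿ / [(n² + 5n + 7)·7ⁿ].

R = 7/1296

Apply the ratio test: |a_{n+1}| / |a_n| = [(n² + 5n + 7)/((n+1)² + 5(n+1) + 7)] · 81·16/7, which tends to 1296/7 as n → ∞.
The series converges when 1296/7 · |z + 2| < 1, giving R = 7/1296.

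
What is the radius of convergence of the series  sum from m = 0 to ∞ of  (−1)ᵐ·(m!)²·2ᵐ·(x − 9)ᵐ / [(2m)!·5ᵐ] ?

R = 10

Ratio test: |a_{m+1}/a_m| = (m+1)²/[(2m+1)·(2m+2)] · 2/5 → 1/10 as m → ∞.
Thus R = 1/(1/10) = 10.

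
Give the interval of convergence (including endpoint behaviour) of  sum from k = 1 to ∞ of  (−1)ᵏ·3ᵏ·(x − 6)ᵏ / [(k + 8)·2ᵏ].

Ratio test: |a_{k+1}/a_k| = [(k + 8)/((k+1) + 8)] · 3/2 → 3/2 as k → ∞.
The series converges when 3/2 · |x − 6| < 1, giving R = 2/3.
Endpoint x = 20/3: the terms alternate in sign and decrease monotonically to 0 in absolute value (size ~ c/k), so the alternating series test gives convergence.
Check x = 16/3: the terms behave like c/k; limit comparison with the harmonic series gives divergence.

(16/3, 20/3]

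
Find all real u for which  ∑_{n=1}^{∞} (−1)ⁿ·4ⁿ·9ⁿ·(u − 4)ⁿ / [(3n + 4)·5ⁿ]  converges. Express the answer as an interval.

(139/36, 149/36]

Apply the ratio test: |a_{n+1}| / |a_n| = [(3n + 4)/(3(n+1) + 4)] · 4·9/5, which tends to 36/5 as n → ∞.
The series converges when 36/5 · |u − 4| < 1, giving R = 5/36.
Endpoint u = 149/36: convergence follows from the alternating series test (terms decrease monotonically to 0).
Check u = 139/36: the terms are asymptotic to a nonzero constant times 1/n, so the series diverges by limit comparison with Σ 1/n.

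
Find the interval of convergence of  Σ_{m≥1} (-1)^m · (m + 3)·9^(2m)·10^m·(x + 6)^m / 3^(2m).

(-541/90, -539/90)

Apply the ratio test: |a_{m+1}| / |a_m| = [((m+1) + 3)/(m + 3)] · 81·10/9, which tends to 90 as m → ∞.
The series converges when 90 · |x + 6| < 1, giving R = 1/90.
Check x = -539/90: the terms have absolute value of order m, which does not tend to 0, so the series diverges by the divergence test.
Endpoint x = -541/90: the m-th term does not approach 0; divergence by the term test.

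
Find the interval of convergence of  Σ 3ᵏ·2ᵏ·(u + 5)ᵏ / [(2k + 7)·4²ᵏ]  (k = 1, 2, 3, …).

By the ratio test, |a_{k+1}/a_k| = [(2k + 7)/(2(k+1) + 7)] · 3·2/16 → 3/8.
Thus R = 1/(3/8) = 8/3.
At u = -7/3: comparison with the harmonic series Σ 1/k shows the series diverges.
Check u = -23/3: an alternating series whose terms decrease to 0 in absolute value, so it converges by the Leibniz criterion.

[-23/3, -7/3)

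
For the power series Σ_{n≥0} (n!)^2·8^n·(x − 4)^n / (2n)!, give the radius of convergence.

R = 1/2

Apply the ratio test: |a_{n+1}| / |a_n| = (n+1)²/[(2n+1)·(2n+2)] · 8, which tends to 2 as n → ∞.
The series converges when 2 · |x − 4| < 1, giving R = 1/2.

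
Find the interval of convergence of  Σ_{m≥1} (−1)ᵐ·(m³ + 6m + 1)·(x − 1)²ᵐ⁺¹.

Ratio test: |a_{m+1}/a_m| = ((m+1)³ + 6(m+1) + 1)/(m³ + 6m + 1) → 1 as m → ∞.
Successive powers of (x − 1) differ by 2, so the series converges when |x − 1|² · 1 < 1, i.e. |x − 1| < √(1) = 1. So R = 1.
At x = 2: the terms have absolute value of order m³, which does not tend to 0, so the series diverges by the divergence test.
When x = 0, the terms have absolute value of order m³, which does not tend to 0, so the series diverges by the divergence test.

(0, 2)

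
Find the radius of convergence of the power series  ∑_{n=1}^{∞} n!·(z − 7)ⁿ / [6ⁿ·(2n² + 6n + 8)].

Apply the ratio test: |a_{n+1}| / |a_n| = (n+1) · 1/6 · (2n² + 6n + 8)/(2(n+1)² + 6(n+1) + 8), which tends to ∞ as n → ∞.
Since the ratio → ∞, the series diverges for every z ≠ 7, and R = 0.

R = 0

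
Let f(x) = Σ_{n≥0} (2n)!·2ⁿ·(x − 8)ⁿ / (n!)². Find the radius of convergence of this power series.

R = 1/8

Apply the ratio test: |a_{n+1}| / |a_n| = (2n+1)·(2n+2)/(n+1)² · 2, which tends to 8 as n → ∞.
Hence the series converges for |x − 8| < 1/(8) = 1/8, so the radius of convergence is 1/8.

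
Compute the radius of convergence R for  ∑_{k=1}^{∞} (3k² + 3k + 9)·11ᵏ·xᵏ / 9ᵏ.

Ratio test: |a_{k+1}/a_k| = [(3(k+1)² + 3(k+1) + 9)/(3k² + 3k + 9)] · 11/9 → 11/9 as k → ∞.
Thus R = 1/(11/9) = 9/11.

R = 9/11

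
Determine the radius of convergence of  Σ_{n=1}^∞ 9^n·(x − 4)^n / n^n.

R = ∞

By the Cauchy root test, |a_n|^(1/n) = 9/n → 0.
Since the n-th root of |a_n| tends to 0, the series converges for all real x; R = ∞.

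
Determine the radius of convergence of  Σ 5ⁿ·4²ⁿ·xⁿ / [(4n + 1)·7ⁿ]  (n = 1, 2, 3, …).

Apply the ratio test: |a_{n+1}| / |a_n| = [(4n + 1)/(4(n+1) + 1)] · 5·16/7, which tends to 80/7 as n → ∞.
Thus R = 1/(80/7) = 7/80.

R = 7/80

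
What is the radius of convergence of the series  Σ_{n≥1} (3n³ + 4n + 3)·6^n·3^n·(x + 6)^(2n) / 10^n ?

The ratio of consecutive coefficients is [(3(n+1)³ + 4(n+1) + 3)/(3n³ + 4n + 3)] · 6·3/10 → 9/5.
Since the exponent of (x + 6) increases by 2 each term, convergence requires |x + 6|² < 5/9, hence R = √5/3.

R = √5/3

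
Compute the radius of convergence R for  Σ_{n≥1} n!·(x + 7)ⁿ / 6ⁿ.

The ratio of consecutive coefficients is (n+1) · 1/6 → ∞.
Since the ratio → ∞, the series diverges for every x ≠ -7, and R = 0.

R = 0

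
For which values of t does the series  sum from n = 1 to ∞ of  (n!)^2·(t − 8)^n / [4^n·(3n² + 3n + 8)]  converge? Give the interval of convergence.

The ratio of consecutive coefficients is (n+1)² · 1/4 · (3n² + 3n + 8)/(3(n+1)² + 3(n+1) + 8) → ∞.
The ratio grows without bound, so the series diverges whenever (t − 8) ≠ 0; it converges only at t = 8. R = 0.

{8}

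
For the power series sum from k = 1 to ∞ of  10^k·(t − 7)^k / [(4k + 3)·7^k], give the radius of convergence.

R = 7/10

Ratio test: |a_{k+1}/a_k| = [(4k + 3)/(4(k+1) + 3)] · 10/7 → 10/7 as k → ∞.
The series converges when 10/7 · |t − 7| < 1, giving R = 7/10.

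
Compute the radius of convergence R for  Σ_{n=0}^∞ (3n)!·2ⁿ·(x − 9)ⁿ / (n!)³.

Apply the ratio test: |a_{n+1}| / |a_n| = (3n+1)·(3n+2)·(3n+3)/(n+1)³ · 2, which tends to 54 as n → ∞.
Hence the series converges for |x − 9| < 1/(54) = 1/54, so the radius of convergence is 1/54.

R = 1/54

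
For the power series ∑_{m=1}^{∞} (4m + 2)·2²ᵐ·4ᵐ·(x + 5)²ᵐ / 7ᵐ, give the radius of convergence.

R = √7/4

Ratio test: |a_{m+1}/a_m| = [(4(m+1) + 2)/(4m + 2)] · 4·4/7 → 16/7 as m → ∞.
Successive powers of (x + 5) differ by 2, so the series converges when |x + 5|² · 16/7 < 1, i.e. |x + 5| < √(7/16). So R = √7/4.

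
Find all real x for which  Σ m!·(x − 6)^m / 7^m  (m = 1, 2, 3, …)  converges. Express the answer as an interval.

{6}

Apply the ratio test: |a_{m+1}| / |a_m| = (m+1) · 1/7, which tends to ∞ as m → ∞.
The ratio grows without bound, so the series diverges whenever (x − 6) ≠ 0; it converges only at x = 6. R = 0.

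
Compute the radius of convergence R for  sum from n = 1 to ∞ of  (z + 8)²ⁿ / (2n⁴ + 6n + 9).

Ratio test: |a_{n+1}/a_n| = (2n⁴ + 6n + 9)/(2(n+1)⁴ + 6(n+1) + 9) → 1 as n → ∞.
Writing y = (z + 8)², the series in y has radius 1, so |z + 8| < √(1) = 1 and R = 1.

R = 1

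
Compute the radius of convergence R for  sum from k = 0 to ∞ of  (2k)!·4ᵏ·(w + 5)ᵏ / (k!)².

Apply the ratio test: |a_{k+1}| / |a_k| = (2k+1)·(2k+2)/(k+1)² · 4, which tends to 16 as k → ∞.
Thus R = 1/(16) = 1/16.

R = 1/16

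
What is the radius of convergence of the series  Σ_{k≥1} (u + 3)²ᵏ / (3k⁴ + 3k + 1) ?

By the ratio test, |a_{k+1}/a_k| = (3k⁴ + 3k + 1)/(3(k+1)⁴ + 3(k+1) + 1) → 1.
Successive powers of (u + 3) differ by 2, so the series converges when |u + 3|² · 1 < 1, i.e. |u + 3| < √(1) = 1. So R = 1.

R = 1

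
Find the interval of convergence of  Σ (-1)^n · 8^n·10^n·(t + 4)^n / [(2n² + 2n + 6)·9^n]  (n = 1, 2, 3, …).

Apply the ratio test: |a_{n+1}| / |a_n| = [(2n² + 2n + 6)/(2(n+1)² + 2(n+1) + 6)] · 8·10/9, which tends to 80/9 as n → ∞.
Hence the series converges for |t + 4| < 1/(80/9) = 9/80, so the radius of convergence is 9/80.
At t = -311/80: absolute convergence follows by limit comparison with Σ 1/n².
When t = -329/80, absolute convergence follows by limit comparison with Σ 1/n².

[-329/80, -311/80]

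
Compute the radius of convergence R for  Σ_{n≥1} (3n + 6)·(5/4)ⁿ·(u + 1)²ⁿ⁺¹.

R = 2√5/5

Ratio test: |a_{n+1}/a_n| = [(3(n+1) + 6)/(3n + 6)] · 5/4 → 5/4 as n → ∞.
Since the exponent of (u + 1) increases by 2 each term, convergence requires |u + 1|² < 4/5, hence R = 2√5/5.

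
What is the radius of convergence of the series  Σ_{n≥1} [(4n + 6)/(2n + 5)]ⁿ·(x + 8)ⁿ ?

R = 1/2

Applying the root test, |a_n|^(1/n) = (4n + 6)/(2n + 5) → 2.
Hence the series converges for |x + 8| < 1/(2) = 1/2, so the radius of convergence is 1/2.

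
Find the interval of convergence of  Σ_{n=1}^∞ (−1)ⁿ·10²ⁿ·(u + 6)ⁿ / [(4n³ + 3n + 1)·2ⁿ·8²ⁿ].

Apply the ratio test: |a_{n+1}| / |a_n| = [(4n³ + 3n + 1)/(4(n+1)³ + 3(n+1) + 1)] · 100/(2·64), which tends to 25/32 as n → ∞.
Convergence for |u + 6| · 25/32 < 1, i.e. |u + 6| < 32/25. So R = 32/25.
Endpoint u = -118/25: absolute convergence follows by limit comparison with Σ 1/n³.
At u = -182/25: the terms are on the order of 1/n³, so the series converges absolutely by comparison with the p-series (p = 3 > 1).

[-182/25, -118/25]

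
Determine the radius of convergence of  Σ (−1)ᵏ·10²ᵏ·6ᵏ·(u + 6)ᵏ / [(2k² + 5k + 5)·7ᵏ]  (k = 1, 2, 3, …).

By the ratio test, |a_{k+1}/a_k| = [(2k² + 5k + 5)/(2(k+1)² + 5(k+1) + 5)] · 100·6/7 → 600/7.
Hence the series converges for |u + 6| < 1/(600/7) = 7/600, so the radius of convergence is 7/600.

R = 7/600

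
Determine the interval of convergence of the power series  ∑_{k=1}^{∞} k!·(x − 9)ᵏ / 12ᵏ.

{9}

By the ratio test, |a_{k+1}/a_k| = (k+1) · 1/12 → ∞.
Since the ratio → ∞, the series diverges for every x ≠ 9, and R = 0.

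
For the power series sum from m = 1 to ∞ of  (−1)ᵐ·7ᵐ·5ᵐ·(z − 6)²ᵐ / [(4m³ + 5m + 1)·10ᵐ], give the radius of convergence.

Ratio test: |a_{m+1}/a_m| = [(4m³ + 5m + 1)/(4(m+1)³ + 5(m+1) + 1)] · 7·5/10 → 7/2 as m → ∞.
Writing y = (z − 6)², the series in y has radius 2/7, so |z − 6| < √(2/7) and R = √14/7.

R = √14/7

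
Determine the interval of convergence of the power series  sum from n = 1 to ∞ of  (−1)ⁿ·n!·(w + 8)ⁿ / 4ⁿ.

{-8}

Apply the ratio test: |a_{n+1}| / |a_n| = (n+1) · 1/4, which tends to ∞ as n → ∞.
Since the ratio → ∞, the series diverges for every w ≠ -8, and R = 0.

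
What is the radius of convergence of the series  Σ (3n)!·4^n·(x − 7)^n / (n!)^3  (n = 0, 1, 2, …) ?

R = 1/108

By the ratio test, |a_{n+1}/a_n| = (3n+1)·(3n+2)·(3n+3)/(n+1)³ · 4 → 108.
Thus R = 1/(108) = 1/108.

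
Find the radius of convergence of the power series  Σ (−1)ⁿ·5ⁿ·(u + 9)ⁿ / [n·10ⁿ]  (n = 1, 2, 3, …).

The ratio of consecutive coefficients is [n/(n+1)] · 5/10 → 1/2.
Thus R = 1/(1/2) = 2.

R = 2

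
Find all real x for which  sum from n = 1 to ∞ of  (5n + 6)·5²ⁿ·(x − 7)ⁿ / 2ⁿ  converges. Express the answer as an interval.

(173/25, 177/25)

The ratio of consecutive coefficients is [(5(n+1) + 6)/(5n + 6)] · 25/2 → 25/2.
Thus R = 1/(25/2) = 2/25.
At x = 177/25: the terms have absolute value of order n, which does not tend to 0, so the series diverges by the divergence test.
Endpoint x = 173/25: the terms have absolute value of order n, which does not tend to 0, so the series diverges by the divergence test.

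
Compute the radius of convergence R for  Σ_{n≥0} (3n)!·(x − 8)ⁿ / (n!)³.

R = 1/27

Ratio test: |a_{n+1}/a_n| = (3n+1)·(3n+2)·(3n+3)/(n+1)³ → 27 as n → ∞.
Thus R = 1/(27) = 1/27.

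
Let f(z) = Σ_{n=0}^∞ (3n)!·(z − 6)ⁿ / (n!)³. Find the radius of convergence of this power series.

The ratio of consecutive coefficients is (3n+1)·(3n+2)·(3n+3)/(n+1)³ → 27.
Thus R = 1/(27) = 1/27.

R = 1/27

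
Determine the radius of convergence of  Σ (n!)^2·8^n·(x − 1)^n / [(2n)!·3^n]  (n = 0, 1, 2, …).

The ratio of consecutive coefficients is (n+1)²/[(2n+1)·(2n+2)] · 8/3 → 2/3.
The series converges when 2/3 · |x − 1| < 1, giving R = 3/2.

R = 3/2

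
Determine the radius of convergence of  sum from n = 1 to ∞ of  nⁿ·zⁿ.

R = 0

Root test: |a_n|^(1/n) = n → ∞.
Since the n-th root of |a_n| is unbounded, the series converges only at z = 0; R = 0.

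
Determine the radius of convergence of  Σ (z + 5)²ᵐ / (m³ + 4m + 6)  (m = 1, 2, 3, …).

The ratio of consecutive coefficients is (m³ + 4m + 6)/((m+1)³ + 4(m+1) + 6) → 1.
Writing y = (z + 5)², the series in y has radius 1, so |z + 5| < √(1) = 1 and R = 1.

R = 1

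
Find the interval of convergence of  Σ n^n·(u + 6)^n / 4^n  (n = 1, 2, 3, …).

Applying the root test, |a_n|^(1/n) = n/4 → ∞.
The root grows without bound, so R = 0 (convergence only at u = -6).

{-6}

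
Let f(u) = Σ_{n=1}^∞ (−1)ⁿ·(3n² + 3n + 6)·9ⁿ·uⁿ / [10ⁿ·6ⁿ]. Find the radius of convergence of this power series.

R = 20/3

By the ratio test, |a_{n+1}/a_n| = [(3(n+1)² + 3(n+1) + 6)/(3n² + 3n + 6)] · 9/(10·6) → 3/20.
The series converges when 3/20 · |u| < 1, giving R = 20/3.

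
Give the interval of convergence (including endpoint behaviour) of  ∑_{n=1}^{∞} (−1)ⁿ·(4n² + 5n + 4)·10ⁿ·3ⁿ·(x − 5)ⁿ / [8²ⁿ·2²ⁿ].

Apply the ratio test: |a_{n+1}| / |a_n| = [(4(n+1)² + 5(n+1) + 4)/(4n² + 5n + 4)] · 10·3/(64·4), which tends to 15/128 as n → ∞.
Hence the series converges for |x − 5| < 1/(15/128) = 128/15, so the radius of convergence is 128/15.
Check x = 203/15: the terms have absolute value of order n², which does not tend to 0, so the series diverges by the divergence test.
Endpoint x = -53/15: the terms have absolute value of order n², which does not tend to 0, so the series diverges by the divergence test.

(-53/15, 203/15)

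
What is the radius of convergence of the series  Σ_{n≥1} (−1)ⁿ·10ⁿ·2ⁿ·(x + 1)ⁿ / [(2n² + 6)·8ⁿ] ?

Apply the ratio test: |a_{n+1}| / |a_n| = [(2n² + 6)/(2(n+1)² + 6)] · 10·2/8, which tends to 5/2 as n → ∞.
Hence the series converges for |x + 1| < 1/(5/2) = 2/5, so the radius of convergence is 2/5.

R = 2/5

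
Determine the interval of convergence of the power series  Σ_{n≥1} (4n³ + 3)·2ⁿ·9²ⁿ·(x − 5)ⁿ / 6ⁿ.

(134/27, 136/27)

The ratio of consecutive coefficients is [(4(n+1)³ + 3)/(4n³ + 3)] · 2·81/6 → 27.
Thus R = 1/(27) = 1/27.
When x = 136/27, the n-th term does not approach 0; divergence by the term test.
Check x = 134/27: the terms have absolute value of order n³, which does not tend to 0, so the series diverges by the divergence test.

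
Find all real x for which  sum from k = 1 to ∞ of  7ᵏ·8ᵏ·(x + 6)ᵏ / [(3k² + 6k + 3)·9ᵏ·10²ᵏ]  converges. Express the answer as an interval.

[-309/14, 141/14]

The ratio of consecutive coefficients is [(3k² + 6k + 3)/(3(k+1)² + 6(k+1) + 3)] · 7·8/(9·100) → 14/225.
Thus R = 1/(14/225) = 225/14.
When x = 141/14, the terms are on the order of 1/k², so the series converges absolutely by comparison with the p-series (p = 2 > 1).
At x = -309/14: the series is dominated by a constant times Σ 1/k², which converges (p = 2 > 1).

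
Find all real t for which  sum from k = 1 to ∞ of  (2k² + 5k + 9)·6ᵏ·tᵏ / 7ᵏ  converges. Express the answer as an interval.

(-7/6, 7/6)

The ratio of consecutive coefficients is [(2(k+1)² + 5(k+1) + 9)/(2k² + 5k + 9)] · 6/7 → 6/7.
Thus R = 1/(6/7) = 7/6.
Check t = 7/6: the terms have absolute value of order k², which does not tend to 0, so the series diverges by the divergence test.
Check t = -7/6: the terms have absolute value of order k², which does not tend to 0, so the series diverges by the divergence test.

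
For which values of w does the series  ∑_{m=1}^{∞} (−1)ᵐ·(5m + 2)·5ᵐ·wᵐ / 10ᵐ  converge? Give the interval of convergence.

The ratio of consecutive coefficients is [(5(m+1) + 2)/(5m + 2)] · 5/10 → 1/2.
The series converges when 1/2 · |w| < 1, giving R = 2.
At w = 2: the m-th term does not approach 0; divergence by the term test.
Endpoint w = -2: the terms do not tend to 0, so the series diverges.

(-2, 2)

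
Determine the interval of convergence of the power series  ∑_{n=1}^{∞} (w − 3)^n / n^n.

Root test: |a_n|^(1/n) = 1/n → 0.
The limit is 0 for every w, so R = ∞.

(−∞, ∞)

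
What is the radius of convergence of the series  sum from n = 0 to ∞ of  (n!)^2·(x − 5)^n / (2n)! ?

The ratio of consecutive coefficients is (n+1)²/[(2n+1)·(2n+2)] → 1/4.
Thus R = 1/(1/4) = 4.

R = 4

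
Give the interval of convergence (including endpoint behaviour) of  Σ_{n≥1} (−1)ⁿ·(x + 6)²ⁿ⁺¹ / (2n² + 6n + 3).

[-7, -5]

By the ratio test, |a_{n+1}/a_n| = (2n² + 6n + 3)/(2(n+1)² + 6(n+1) + 3) → 1.
Writing y = (x + 6)², the series in y has radius 1, so |x + 6| < √(1) = 1 and R = 1.
At x = -5: absolute convergence follows by limit comparison with Σ 1/n².
At x = -7: the series is dominated by a constant times Σ 1/n², which converges (p = 2 > 1).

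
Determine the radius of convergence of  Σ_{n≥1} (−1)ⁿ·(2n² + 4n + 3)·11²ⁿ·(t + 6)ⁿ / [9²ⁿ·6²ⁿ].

R = 2916/121

Apply the ratio test: |a_{n+1}| / |a_n| = [(2(n+1)² + 4(n+1) + 3)/(2n² + 4n + 3)] · 121/(81·36), which tends to 121/2916 as n → ∞.
Hence the series converges for |t + 6| < 1/(121/2916) = 2916/121, so the radius of convergence is 2916/121.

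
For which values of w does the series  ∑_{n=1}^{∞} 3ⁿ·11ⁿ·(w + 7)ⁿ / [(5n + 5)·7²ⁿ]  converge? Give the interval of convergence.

[-280/33, -182/33)

Ratio test: |a_{n+1}/a_n| = [(5n + 5)/(5(n+1) + 5)] · 3·11/49 → 33/49 as n → ∞.
Thus R = 1/(33/49) = 49/33.
Check w = -182/33: comparison with the harmonic series Σ 1/n shows the series diverges.
Endpoint w = -280/33: convergence follows from the alternating series test (terms decrease monotonically to 0).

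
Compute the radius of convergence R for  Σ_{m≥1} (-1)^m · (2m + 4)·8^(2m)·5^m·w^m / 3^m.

Ratio test: |a_{m+1}/a_m| = [(2(m+1) + 4)/(2m + 4)] · 64·5/3 → 320/3 as m → ∞.
Thus R = 1/(320/3) = 3/320.

R = 3/320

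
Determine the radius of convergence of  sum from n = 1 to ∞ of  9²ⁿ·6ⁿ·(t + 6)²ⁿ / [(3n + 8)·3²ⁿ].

Ratio test: |a_{n+1}/a_n| = [(3n + 8)/(3(n+1) + 8)] · 81·6/9 → 54 as n → ∞.
Writing y = (t + 6)², the series in y has radius 1/54, so |t + 6| < √(1/54) and R = √6/18.

R = √6/18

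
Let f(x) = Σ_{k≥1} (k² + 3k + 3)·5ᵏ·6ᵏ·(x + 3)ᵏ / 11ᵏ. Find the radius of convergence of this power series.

Apply the ratio test: |a_{k+1}| / |a_k| = [((k+1)² + 3(k+1) + 3)/(k² + 3k + 3)] · 5·6/11, which tends to 30/11 as k → ∞.
Thus R = 1/(30/11) = 11/30.

R = 11/30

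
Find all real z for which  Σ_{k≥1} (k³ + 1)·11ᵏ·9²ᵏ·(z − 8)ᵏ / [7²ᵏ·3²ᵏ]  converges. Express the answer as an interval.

The ratio of consecutive coefficients is [((k+1)³ + 1)/(k³ + 1)] · 11·81/(49·9) → 99/49.
Convergence for |z − 8| · 99/49 < 1, i.e. |z − 8| < 49/99. So R = 49/99.
Endpoint z = 841/99: the k-th term does not approach 0; divergence by the term test.
At z = 743/99: the terms have absolute value of order k³, which does not tend to 0, so the series diverges by the divergence test.

(743/99, 841/99)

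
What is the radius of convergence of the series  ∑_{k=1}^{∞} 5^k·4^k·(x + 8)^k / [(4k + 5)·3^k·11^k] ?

R = 33/20

The ratio of consecutive coefficients is [(4k + 5)/(4(k+1) + 5)] · 5·4/(3·11) → 20/33.
The series converges when 20/33 · |x + 8| < 1, giving R = 33/20.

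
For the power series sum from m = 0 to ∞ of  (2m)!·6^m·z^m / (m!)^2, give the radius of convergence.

Apply the ratio test: |a_{m+1}| / |a_m| = (2m+1)·(2m+2)/(m+1)² · 6, which tends to 24 as m → ∞.
Hence the series converges for |z| < 1/(24) = 1/24, so the radius of convergence is 1/24.

R = 1/24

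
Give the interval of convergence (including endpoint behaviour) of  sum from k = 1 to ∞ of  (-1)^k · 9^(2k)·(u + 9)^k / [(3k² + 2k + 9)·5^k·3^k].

The ratio of consecutive coefficients is [(3k² + 2k + 9)/(3(k+1)² + 2(k+1) + 9)] · 81/(5·3) → 27/5.
The series converges when 27/5 · |u + 9| < 1, giving R = 5/27.
At u = -238/27: absolute convergence follows by limit comparison with Σ 1/k².
Check u = -248/27: the terms are on the order of 1/k², so the series converges absolutely by comparison with the p-series (p = 2 > 1).

[-248/27, -238/27]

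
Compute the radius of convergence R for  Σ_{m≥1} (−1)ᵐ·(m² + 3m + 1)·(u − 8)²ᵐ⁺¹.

Apply the ratio test: |a_{m+1}| / |a_m| = ((m+1)² + 3(m+1) + 1)/(m² + 3m + 1), which tends to 1 as m → ∞.
Writing y = (u − 8)², the series in y has radius 1, so |u − 8| < √(1) = 1 and R = 1.

R = 1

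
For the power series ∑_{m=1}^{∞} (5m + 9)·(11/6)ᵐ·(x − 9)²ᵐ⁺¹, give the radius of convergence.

Ratio test: |a_{m+1}/a_m| = [(5(m+1) + 9)/(5m + 9)] · 11/6 → 11/6 as m → ∞.
Successive powers of (x − 9) differ by 2, so the series converges when |x − 9|² · 11/6 < 1, i.e. |x − 9| < √(6/11). So R = √66/11.

R = √66/11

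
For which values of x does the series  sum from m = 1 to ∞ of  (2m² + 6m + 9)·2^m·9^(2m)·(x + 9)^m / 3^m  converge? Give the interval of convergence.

Ratio test: |a_{m+1}/a_m| = [(2(m+1)² + 6(m+1) + 9)/(2m² + 6m + 9)] · 2·81/3 → 54 as m → ∞.
The series converges when 54 · |x + 9| < 1, giving R = 1/54.
Endpoint x = -485/54: the terms have absolute value of order m², which does not tend to 0, so the series diverges by the divergence test.
At x = -487/54: the terms have absolute value of order m², which does not tend to 0, so the series diverges by the divergence test.

(-487/54, -485/54)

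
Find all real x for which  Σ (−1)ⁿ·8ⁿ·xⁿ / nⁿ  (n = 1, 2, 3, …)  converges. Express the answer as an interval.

By the Cauchy root test, |a_n|^(1/n) = 8/n → 0.
Since the n-th root of |a_n| tends to 0, the series converges for all real x; R = ∞.

(−∞, ∞)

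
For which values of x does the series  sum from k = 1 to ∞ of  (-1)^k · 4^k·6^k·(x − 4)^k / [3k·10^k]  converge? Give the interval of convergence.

Apply the ratio test: |a_{k+1}| / |a_k| = [3k/3(k+1)] · 4·6/10, which tends to 12/5 as k → ∞.
Convergence for |x − 4| · 12/5 < 1, i.e. |x − 4| < 5/12. So R = 5/12.
Endpoint x = 53/12: an alternating series whose terms decrease to 0 in absolute value, so it converges by the Leibniz criterion.
When x = 43/12, the terms behave like c/k; limit comparison with the harmonic series gives divergence.

(43/12, 53/12]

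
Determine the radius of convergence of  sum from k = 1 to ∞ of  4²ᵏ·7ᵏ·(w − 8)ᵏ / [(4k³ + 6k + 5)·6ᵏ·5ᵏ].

Ratio test: |a_{k+1}/a_k| = [(4k³ + 6k + 5)/(4(k+1)³ + 6(k+1) + 5)] · 16·7/(6·5) → 56/15 as k → ∞.
Convergence for |w − 8| · 56/15 < 1, i.e. |w − 8| < 15/56. So R = 15/56.

R = 15/56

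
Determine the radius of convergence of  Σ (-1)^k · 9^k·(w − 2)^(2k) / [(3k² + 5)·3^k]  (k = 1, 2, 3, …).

R = √3/3

Ratio test: |a_{k+1}/a_k| = [(3k² + 5)/(3(k+1)² + 5)] · 9/3 → 3 as k → ∞.
Successive powers of (w − 2) differ by 2, so the series converges when |w − 2|² · 3 < 1, i.e. |w − 2| < √(1/3). So R = √3/3.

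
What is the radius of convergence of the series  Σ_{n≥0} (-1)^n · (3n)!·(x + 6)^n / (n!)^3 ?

R = 1/27

The ratio of consecutive coefficients is (3n+1)·(3n+2)·(3n+3)/(n+1)³ → 27.
The series converges when 27 · |x + 6| < 1, giving R = 1/27.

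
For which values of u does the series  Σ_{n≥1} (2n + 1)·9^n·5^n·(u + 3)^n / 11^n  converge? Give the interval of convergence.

The ratio of consecutive coefficients is [(2(n+1) + 1)/(2n + 1)] · 9·5/11 → 45/11.
The series converges when 45/11 · |u + 3| < 1, giving R = 11/45.
Check u = -124/45: the terms have absolute value of order n, which does not tend to 0, so the series diverges by the divergence test.
Endpoint u = -146/45: the terms do not tend to 0, so the series diverges.

(-146/45, -124/45)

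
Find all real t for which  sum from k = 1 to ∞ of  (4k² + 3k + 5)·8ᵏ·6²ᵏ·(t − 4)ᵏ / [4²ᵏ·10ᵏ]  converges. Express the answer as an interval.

By the ratio test, |a_{k+1}/a_k| = [(4(k+1)² + 3(k+1) + 5)/(4k² + 3k + 5)] · 8·36/(16·10) → 9/5.
Convergence for |t − 4| · 9/5 < 1, i.e. |t − 4| < 5/9. So R = 5/9.
At t = 41/9: the terms do not tend to 0, so the series diverges.
When t = 31/9, the k-th term does not approach 0; divergence by the term test.

(31/9, 41/9)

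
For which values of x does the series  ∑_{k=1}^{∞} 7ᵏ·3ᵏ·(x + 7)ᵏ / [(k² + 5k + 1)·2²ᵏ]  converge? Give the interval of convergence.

Apply the ratio test: |a_{k+1}| / |a_k| = [(k² + 5k + 1)/((k+1)² + 5(k+1) + 1)] · 7·3/4, which tends to 21/4 as k → ∞.
Thus R = 1/(21/4) = 4/21.
Endpoint x = -143/21: absolute convergence follows by limit comparison with Σ 1/k².
Endpoint x = -151/21: the series is dominated by a constant times Σ 1/k², which converges (p = 2 > 1).

[-151/21, -143/21]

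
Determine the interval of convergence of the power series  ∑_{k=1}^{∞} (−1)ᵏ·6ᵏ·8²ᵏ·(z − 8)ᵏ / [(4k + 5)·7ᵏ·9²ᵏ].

(835/128, 1213/128]

Ratio test: |a_{k+1}/a_k| = [(4k + 5)/(4(k+1) + 5)] · 6·64/(7·81) → 128/189 as k → ∞.
The series converges when 128/189 · |z − 8| < 1, giving R = 189/128.
When z = 1213/128, the terms alternate in sign and decrease monotonically to 0 in absolute value (size ~ c/k), so the alternating series test gives convergence.
At z = 835/128: the terms are asymptotic to a nonzero constant times 1/k, so the series diverges by limit comparison with Σ 1/k.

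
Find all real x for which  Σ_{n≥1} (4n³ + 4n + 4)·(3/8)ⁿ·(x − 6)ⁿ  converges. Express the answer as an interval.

(10/3, 26/3)

The ratio of consecutive coefficients is [(4(n+1)³ + 4(n+1) + 4)/(4n³ + 4n + 4)] · 3/8 → 3/8.
Convergence for |x − 6| · 3/8 < 1, i.e. |x − 6| < 8/3. So R = 8/3.
When x = 26/3, the n-th term does not approach 0; divergence by the term test.
Endpoint x = 10/3: the terms have absolute value of order n³, which does not tend to 0, so the series diverges by the divergence test.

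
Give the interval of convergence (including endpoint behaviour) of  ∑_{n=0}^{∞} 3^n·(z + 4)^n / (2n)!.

(−∞, ∞)

By the ratio test, |a_{n+1}/a_n| = 3 · 1/[(2n+1)·(2n+2)] → 0.
The ratio tends to 0 regardless of z, hence R = ∞.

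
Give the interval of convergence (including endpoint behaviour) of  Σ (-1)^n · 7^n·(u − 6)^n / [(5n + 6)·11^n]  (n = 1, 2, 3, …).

(31/7, 53/7]

Apply the ratio test: |a_{n+1}| / |a_n| = [(5n + 6)/(5(n+1) + 6)] · 7/11, which tends to 7/11 as n → ∞.
Convergence for |u − 6| · 7/11 < 1, i.e. |u − 6| < 11/7. So R = 11/7.
Check u = 53/7: an alternating series whose terms decrease to 0 in absolute value, so it converges by the Leibniz criterion.
Check u = 31/7: the terms are asymptotic to a nonzero constant times 1/n, so the series diverges by limit comparison with Σ 1/n.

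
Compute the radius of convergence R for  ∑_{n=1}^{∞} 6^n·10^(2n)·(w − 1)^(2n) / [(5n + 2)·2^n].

R = √3/30

Apply the ratio test: |a_{n+1}| / |a_n| = [(5n + 2)/(5(n+1) + 2)] · 6·100/2, which tends to 300 as n → ∞.
Since the exponent of (w − 1) increases by 2 each term, convergence requires |w − 1|² < 1/300, hence R = √3/30.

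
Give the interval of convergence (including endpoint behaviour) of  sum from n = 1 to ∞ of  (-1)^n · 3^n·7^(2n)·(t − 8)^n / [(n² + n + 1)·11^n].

By the ratio test, |a_{n+1}/a_n| = [(n² + n + 1)/((n+1)² + (n+1) + 1)] · 3·49/11 → 147/11.
Hence the series converges for |t − 8| < 1/(147/11) = 11/147, so the radius of convergence is 11/147.
Endpoint t = 1187/147: absolute convergence follows by limit comparison with Σ 1/n².
When t = 1165/147, the terms are on the order of 1/n², so the series converges absolutely by comparison with the p-series (p = 2 > 1).

[1165/147, 1187/147]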